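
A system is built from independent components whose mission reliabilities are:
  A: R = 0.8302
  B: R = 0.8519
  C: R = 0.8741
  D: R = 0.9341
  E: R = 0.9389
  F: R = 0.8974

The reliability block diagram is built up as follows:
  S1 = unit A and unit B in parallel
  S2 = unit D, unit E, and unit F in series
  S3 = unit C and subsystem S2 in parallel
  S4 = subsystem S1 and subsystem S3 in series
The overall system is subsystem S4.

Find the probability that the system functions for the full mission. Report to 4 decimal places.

Parallel (A and B): 1 − (1 − 0.830200)(1 − 0.851900) = 0.974853
Series (D, E, and F): 0.934100 × 0.938900 × 0.897400 = 0.787044
Parallel (C and [0.787044]): 1 − (1 − 0.874100)(1 − 0.787044) = 0.973189
Series ([0.974853] and [0.973189]): 0.974853 × 0.973189 = 0.9487

0.9487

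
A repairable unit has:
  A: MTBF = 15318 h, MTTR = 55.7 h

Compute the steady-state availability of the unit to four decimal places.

0.9964

A(A) = MTBF/(MTBF+MTTR) = 15318/(15318+55.7) = 0.9964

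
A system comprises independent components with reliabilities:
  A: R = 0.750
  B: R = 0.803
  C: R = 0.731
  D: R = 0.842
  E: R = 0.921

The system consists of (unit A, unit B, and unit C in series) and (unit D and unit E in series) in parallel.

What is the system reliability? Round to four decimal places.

Series (A, B, and C): 0.750000 × 0.803000 × 0.731000 = 0.440245
Series (D and E): 0.842000 × 0.921000 = 0.775482
Parallel ([0.440245] and [0.775482]): 1 − (1 − 0.440245)(1 − 0.775482) = 0.8743

0.8743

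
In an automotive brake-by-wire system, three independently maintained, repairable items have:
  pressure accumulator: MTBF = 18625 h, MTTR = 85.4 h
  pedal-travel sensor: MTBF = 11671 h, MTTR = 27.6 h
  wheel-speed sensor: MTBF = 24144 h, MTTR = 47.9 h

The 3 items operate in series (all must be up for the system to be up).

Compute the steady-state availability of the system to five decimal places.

0.99112

A(pressure accumulator) = MTBF/(MTBF+MTTR) = 18625/(18625+85.4) = 0.995436
A(pedal-travel sensor) = MTBF/(MTBF+MTTR) = 11671/(11671+27.6) = 0.997641
A(wheel-speed sensor) = MTBF/(MTBF+MTTR) = 24144/(24144+47.9) = 0.998020
Series availability: 0.995436 × 0.997641 × 0.998020 = 0.99112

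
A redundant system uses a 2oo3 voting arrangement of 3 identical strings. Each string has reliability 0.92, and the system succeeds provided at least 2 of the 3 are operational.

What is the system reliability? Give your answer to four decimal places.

R = Σ_{i=2}^{3} C(3,i) p^i (1−p)^{3−i} with p = 0.92
C(3,2)·0.92^2·0.08^1 = 0.203136
C(3,3)·0.92^3·0.08^0 = 0.778688
Sum = 0.9818

0.9818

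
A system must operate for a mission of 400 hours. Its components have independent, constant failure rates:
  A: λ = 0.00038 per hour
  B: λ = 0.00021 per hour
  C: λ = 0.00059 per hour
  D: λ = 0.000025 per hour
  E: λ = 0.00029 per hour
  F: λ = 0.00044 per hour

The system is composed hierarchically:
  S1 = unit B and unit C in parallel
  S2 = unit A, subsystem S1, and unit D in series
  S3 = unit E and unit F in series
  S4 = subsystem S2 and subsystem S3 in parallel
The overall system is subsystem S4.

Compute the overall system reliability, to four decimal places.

0.9585

R(A) = exp(−0.00038 × 400) = 0.858988
R(B) = exp(−0.00021 × 400) = 0.919431
R(C) = exp(−0.00059 × 400) = 0.789781
R(D) = exp(−0.000025 × 400) = 0.990050
R(E) = exp(−0.00029 × 400) = 0.890475
R(F) = exp(−0.00044 × 400) = 0.838618
Parallel (B and C): 1 − (1 − 0.919431)(1 − 0.789781) = 0.983063
Series (A, [0.983063], and D): 0.858988 × 0.983063 × 0.990050 = 0.836037
Series (E and F): 0.890475 × 0.838618 = 0.746768
Parallel ([0.836037] and [0.746768]): 1 − (1 − 0.836037)(1 − 0.746768) = 0.9585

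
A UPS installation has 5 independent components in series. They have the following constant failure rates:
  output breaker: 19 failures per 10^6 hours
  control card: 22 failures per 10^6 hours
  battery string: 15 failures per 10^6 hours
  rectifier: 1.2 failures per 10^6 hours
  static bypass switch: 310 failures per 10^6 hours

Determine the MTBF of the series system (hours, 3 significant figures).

2720

Series of exponential components: λ_sys = Σ λ_i
λ_sys = 0.000019 + 0.000022 + 0.000015 + 0.0000012 + 0.00031 = 3.6720e-04 /h
MTBF = 1 / λ_sys = 2720 h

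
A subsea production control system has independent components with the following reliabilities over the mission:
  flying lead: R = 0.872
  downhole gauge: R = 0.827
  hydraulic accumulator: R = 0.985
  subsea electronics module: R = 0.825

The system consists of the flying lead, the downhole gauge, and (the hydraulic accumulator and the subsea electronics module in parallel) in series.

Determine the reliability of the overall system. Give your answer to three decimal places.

Parallel (hydraulic accumulator and subsea electronics module): 1 − (1 − 0.98500)(1 − 0.82500) = 0.99738
Series (flying lead, downhole gauge, and [0.99738]): 0.87200 × 0.82700 × 0.99738 = 0.719

0.719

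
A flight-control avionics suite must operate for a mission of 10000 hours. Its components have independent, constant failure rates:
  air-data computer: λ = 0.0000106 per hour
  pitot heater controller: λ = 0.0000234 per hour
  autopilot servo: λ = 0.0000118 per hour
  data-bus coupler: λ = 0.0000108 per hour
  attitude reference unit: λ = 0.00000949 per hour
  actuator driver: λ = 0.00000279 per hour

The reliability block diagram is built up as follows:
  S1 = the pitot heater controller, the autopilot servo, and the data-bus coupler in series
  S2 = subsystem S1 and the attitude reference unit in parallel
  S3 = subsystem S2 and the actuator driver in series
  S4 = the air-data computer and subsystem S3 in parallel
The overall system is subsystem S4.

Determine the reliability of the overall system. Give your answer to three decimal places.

R(air-data computer) = exp(−0.0000106 × 10000) = 0.89942
R(pitot heater controller) = exp(−0.0000234 × 10000) = 0.79136
R(autopilot servo) = exp(−0.0000118 × 10000) = 0.88870
R(data-bus coupler) = exp(−0.0000108 × 10000) = 0.89763
R(attitude reference unit) = exp(−0.00000949 × 10000) = 0.90946
R(actuator driver) = exp(−0.00000279 × 10000) = 0.97249
Series (pitot heater controller, autopilot servo, and data-bus coupler): 0.79136 × 0.88870 × 0.89763 = 0.63129
Parallel ([0.63129] and attitude reference unit): 1 − (1 − 0.63129)(1 − 0.90946) = 0.96662
Series ([0.96662] and actuator driver): 0.96662 × 0.97249 = 0.94003
Parallel (air-data computer and [0.94003]): 1 − (1 − 0.89942)(1 − 0.94003) = 0.994

0.994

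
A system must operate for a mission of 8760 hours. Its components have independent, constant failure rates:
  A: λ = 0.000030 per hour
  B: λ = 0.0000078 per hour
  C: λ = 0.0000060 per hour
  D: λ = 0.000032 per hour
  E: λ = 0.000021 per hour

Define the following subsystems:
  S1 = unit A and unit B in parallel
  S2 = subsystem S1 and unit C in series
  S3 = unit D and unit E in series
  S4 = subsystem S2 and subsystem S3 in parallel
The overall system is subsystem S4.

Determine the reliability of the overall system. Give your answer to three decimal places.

0.976

R(A) = exp(−0.000030 × 8760) = 0.76890
R(B) = exp(−0.0000078 × 8760) = 0.93395
R(C) = exp(−0.0000060 × 8760) = 0.94880
R(D) = exp(−0.000032 × 8760) = 0.75554
R(E) = exp(−0.000021 × 8760) = 0.83197
Parallel (A and B): 1 − (1 − 0.76890)(1 − 0.93395) = 0.98474
Series ([0.98474] and C): 0.98474 × 0.94880 = 0.93432
Series (D and E): 0.75554 × 0.83197 = 0.62859
Parallel ([0.93432] and [0.62859]): 1 − (1 − 0.93432)(1 − 0.62859) = 0.976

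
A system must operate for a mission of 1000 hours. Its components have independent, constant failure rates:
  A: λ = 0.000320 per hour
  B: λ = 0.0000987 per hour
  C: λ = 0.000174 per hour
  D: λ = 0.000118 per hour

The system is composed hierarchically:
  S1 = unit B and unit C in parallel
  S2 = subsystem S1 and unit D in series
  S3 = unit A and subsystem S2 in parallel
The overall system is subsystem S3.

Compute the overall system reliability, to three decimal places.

0.966

R(A) = exp(−0.000320 × 1000) = 0.72615
R(B) = exp(−0.0000987 × 1000) = 0.90601
R(C) = exp(−0.000174 × 1000) = 0.84030
R(D) = exp(−0.000118 × 1000) = 0.88870
Parallel (B and C): 1 − (1 − 0.90601)(1 − 0.84030) = 0.98499
Series ([0.98499] and D): 0.98499 × 0.88870 = 0.87536
Parallel (A and [0.87536]): 1 − (1 − 0.72615)(1 − 0.87536) = 0.966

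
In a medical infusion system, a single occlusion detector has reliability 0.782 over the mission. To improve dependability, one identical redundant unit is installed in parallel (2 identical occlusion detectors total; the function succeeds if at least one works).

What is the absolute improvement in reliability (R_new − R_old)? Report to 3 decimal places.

R_before = 0.782
R_after = 1 − (1 − 0.782)^2 = 0.952
ΔR = 0.952 − 0.782 = 0.170

0.170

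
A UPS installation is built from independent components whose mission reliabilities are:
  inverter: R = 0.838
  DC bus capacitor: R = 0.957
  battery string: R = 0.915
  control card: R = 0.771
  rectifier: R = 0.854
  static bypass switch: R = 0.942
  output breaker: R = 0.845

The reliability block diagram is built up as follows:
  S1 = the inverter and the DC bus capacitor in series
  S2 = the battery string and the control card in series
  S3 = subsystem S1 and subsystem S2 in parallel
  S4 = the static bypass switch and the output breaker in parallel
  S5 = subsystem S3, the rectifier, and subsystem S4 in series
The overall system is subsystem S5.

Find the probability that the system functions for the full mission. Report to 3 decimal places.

Series (inverter and DC bus capacitor): 0.83800 × 0.95700 = 0.80197
Series (battery string and control card): 0.91500 × 0.77100 = 0.70547
Parallel ([0.80197] and [0.70547]): 1 − (1 − 0.80197)(1 − 0.70547) = 0.94167
Parallel (static bypass switch and output breaker): 1 − (1 − 0.94200)(1 − 0.84500) = 0.99101
Series ([0.94167], rectifier, and [0.99101]): 0.94167 × 0.85400 × 0.99101 = 0.797

0.797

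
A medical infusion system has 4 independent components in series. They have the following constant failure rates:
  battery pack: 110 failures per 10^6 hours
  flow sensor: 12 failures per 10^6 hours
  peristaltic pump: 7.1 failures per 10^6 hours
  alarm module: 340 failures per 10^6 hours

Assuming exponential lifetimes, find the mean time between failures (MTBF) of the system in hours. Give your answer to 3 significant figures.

2130

Series of exponential components: λ_sys = Σ λ_i
λ_sys = 0.00011 + 0.000012 + 0.0000071 + 0.00034 = 4.6910e-04 /h
MTBF = 1 / λ_sys = 2130 h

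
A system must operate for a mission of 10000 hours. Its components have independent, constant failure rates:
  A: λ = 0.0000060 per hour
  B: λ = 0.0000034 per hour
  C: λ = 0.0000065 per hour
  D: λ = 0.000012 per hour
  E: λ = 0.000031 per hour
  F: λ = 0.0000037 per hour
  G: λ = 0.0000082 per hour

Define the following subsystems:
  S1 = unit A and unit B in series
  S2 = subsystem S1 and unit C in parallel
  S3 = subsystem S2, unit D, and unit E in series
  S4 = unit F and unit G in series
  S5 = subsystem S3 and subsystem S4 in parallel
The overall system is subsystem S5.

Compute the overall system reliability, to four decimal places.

R(A) = exp(−0.0000060 × 10000) = 0.941765
R(B) = exp(−0.0000034 × 10000) = 0.966572
R(C) = exp(−0.0000065 × 10000) = 0.937067
R(D) = exp(−0.000012 × 10000) = 0.886920
R(E) = exp(−0.000031 × 10000) = 0.733447
R(F) = exp(−0.0000037 × 10000) = 0.963676
R(G) = exp(−0.0000082 × 10000) = 0.921272
Series (A and B): 0.941765 × 0.966572 = 0.910284
Parallel ([0.910284] and C): 1 − (1 − 0.910284)(1 − 0.937067) = 0.994354
Series ([0.994354], D, and E): 0.994354 × 0.886920 × 0.733447 = 0.646836
Series (F and G): 0.963676 × 0.921272 = 0.887808
Parallel ([0.646836] and [0.887808]): 1 − (1 − 0.646836)(1 − 0.887808) = 0.9604

0.9604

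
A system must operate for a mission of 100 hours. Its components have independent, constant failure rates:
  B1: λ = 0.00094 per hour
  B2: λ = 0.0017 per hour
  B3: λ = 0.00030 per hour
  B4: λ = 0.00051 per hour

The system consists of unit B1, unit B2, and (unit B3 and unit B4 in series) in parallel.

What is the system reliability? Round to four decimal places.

0.9989

R(B1) = exp(−0.00094 × 100) = 0.910283
R(B2) = exp(−0.0017 × 100) = 0.843665
R(B3) = exp(−0.00030 × 100) = 0.970446
R(B4) = exp(−0.00051 × 100) = 0.950279
Series (B3 and B4): 0.970446 × 0.950279 = 0.922194
Parallel (B1, B2, and [0.922194]): 1 − (1 − 0.910283)(1 − 0.843665)(1 − 0.922194) = 0.9989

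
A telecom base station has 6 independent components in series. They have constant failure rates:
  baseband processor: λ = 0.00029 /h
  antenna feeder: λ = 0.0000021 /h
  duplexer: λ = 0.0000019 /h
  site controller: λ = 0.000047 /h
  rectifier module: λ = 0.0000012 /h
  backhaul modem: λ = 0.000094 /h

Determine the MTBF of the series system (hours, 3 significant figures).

2290

Series of exponential components: λ_sys = Σ λ_i
λ_sys = 0.00029 + 0.0000021 + 0.0000019 + 0.000047 + 0.0000012 + 0.000094 = 4.3620e-04 /h
MTBF = 1 / λ_sys = 2290 h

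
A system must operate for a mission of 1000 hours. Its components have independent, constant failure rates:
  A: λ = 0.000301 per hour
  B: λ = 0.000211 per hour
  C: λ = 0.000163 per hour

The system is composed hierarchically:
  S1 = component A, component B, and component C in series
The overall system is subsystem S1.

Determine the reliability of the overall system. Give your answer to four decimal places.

0.5092

R(A) = exp(−0.000301 × 1000) = 0.740078
R(B) = exp(−0.000211 × 1000) = 0.809774
R(C) = exp(−0.000163 × 1000) = 0.849591
Series (A, B, and C): 0.740078 × 0.809774 × 0.849591 = 0.5092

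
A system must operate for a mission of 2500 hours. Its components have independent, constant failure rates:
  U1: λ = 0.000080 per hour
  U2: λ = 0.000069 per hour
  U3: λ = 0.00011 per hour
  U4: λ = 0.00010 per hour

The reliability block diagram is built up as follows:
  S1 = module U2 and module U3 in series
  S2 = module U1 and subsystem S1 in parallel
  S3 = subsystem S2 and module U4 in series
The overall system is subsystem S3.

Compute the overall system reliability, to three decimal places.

0.728

R(U1) = exp(−0.000080 × 2500) = 0.81873
R(U2) = exp(−0.000069 × 2500) = 0.84156
R(U3) = exp(−0.00011 × 2500) = 0.75957
R(U4) = exp(−0.00010 × 2500) = 0.77880
Series (U2 and U3): 0.84156 × 0.75957 = 0.63922
Parallel (U1 and [0.63922]): 1 − (1 − 0.81873)(1 − 0.63922) = 0.93460
Series ([0.93460] and U4): 0.93460 × 0.77880 = 0.728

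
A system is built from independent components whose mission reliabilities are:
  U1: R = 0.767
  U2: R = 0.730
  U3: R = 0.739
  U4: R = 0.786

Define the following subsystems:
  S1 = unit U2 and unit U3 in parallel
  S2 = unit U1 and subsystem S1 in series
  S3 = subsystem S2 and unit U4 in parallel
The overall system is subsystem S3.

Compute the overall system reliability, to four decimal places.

0.9386

Parallel (U2 and U3): 1 − (1 − 0.730000)(1 − 0.739000) = 0.929530
Series (U1 and [0.929530]): 0.767000 × 0.929530 = 0.712950
Parallel ([0.712950] and U4): 1 − (1 − 0.712950)(1 − 0.786000) = 0.9386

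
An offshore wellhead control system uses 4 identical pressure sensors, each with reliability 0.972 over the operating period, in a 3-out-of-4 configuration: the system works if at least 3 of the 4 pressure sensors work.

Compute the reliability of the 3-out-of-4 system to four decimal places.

0.9955

R = Σ_{i=3}^{4} C(4,i) p^i (1−p)^{4−i} with p = 0.972
C(4,3)·0.972^3·0.028^1 = 0.102853
C(4,4)·0.972^4·0.028^0 = 0.892617
Sum = 0.9955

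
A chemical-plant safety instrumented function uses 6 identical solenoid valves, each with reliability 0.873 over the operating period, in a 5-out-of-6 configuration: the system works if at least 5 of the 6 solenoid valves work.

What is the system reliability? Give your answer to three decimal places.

R = Σ_{i=5}^{6} C(6,i) p^i (1−p)^{6−i} with p = 0.873
C(6,5)·0.873^5·0.127^1 = 0.38639
C(6,6)·0.873^6·0.127^0 = 0.44268
Sum = 0.829

0.829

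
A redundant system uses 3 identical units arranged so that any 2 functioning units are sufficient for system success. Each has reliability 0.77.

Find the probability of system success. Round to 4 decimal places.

R = Σ_{i=2}^{3} C(3,i) p^i (1−p)^{3−i} with p = 0.77
C(3,2)·0.77^2·0.23^1 = 0.409101
C(3,3)·0.77^3·0.23^0 = 0.456533
Sum = 0.8656

0.8656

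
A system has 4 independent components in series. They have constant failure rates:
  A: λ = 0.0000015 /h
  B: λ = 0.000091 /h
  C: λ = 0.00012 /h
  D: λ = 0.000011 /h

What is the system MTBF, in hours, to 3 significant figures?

4470

Series of exponential components: λ_sys = Σ λ_i
λ_sys = 0.0000015 + 0.000091 + 0.00012 + 0.000011 = 2.2350e-04 /h
MTBF = 1 / λ_sys = 4470 h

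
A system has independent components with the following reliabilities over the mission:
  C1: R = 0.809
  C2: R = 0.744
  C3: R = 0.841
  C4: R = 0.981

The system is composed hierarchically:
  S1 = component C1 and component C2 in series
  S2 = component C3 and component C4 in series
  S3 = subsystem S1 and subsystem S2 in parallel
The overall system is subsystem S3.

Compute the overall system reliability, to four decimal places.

Series (C1 and C2): 0.809000 × 0.744000 = 0.601896
Series (C3 and C4): 0.841000 × 0.981000 = 0.825021
Parallel ([0.601896] and [0.825021]): 1 − (1 − 0.601896)(1 − 0.825021) = 0.9303

0.9303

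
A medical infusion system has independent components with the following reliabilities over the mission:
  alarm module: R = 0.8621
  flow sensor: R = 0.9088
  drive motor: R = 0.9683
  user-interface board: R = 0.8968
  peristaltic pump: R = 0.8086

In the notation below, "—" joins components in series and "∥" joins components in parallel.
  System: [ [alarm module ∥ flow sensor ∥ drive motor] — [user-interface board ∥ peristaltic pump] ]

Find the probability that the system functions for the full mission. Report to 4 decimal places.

0.9799

Parallel (alarm module, flow sensor, and drive motor): 1 − (1 − 0.862100)(1 − 0.908800)(1 − 0.968300) = 0.999601
Parallel (user-interface board and peristaltic pump): 1 − (1 − 0.896800)(1 − 0.808600) = 0.980248
Series ([0.999601] and [0.980248]): 0.999601 × 0.980248 = 0.9799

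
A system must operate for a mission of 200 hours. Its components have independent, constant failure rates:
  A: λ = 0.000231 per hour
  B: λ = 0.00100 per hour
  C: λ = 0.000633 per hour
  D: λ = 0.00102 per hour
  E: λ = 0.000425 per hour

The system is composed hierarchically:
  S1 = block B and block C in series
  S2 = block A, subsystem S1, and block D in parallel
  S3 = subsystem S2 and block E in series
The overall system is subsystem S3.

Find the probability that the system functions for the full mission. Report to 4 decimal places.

R(A) = exp(−0.000231 × 200) = 0.954851
R(B) = exp(−0.00100 × 200) = 0.818731
R(C) = exp(−0.000633 × 200) = 0.881086
R(D) = exp(−0.00102 × 200) = 0.815462
R(E) = exp(−0.000425 × 200) = 0.918512
Series (B and C): 0.818731 × 0.881086 = 0.721372
Parallel (A, [0.721372], and D): 1 − (1 − 0.954851)(1 − 0.721372)(1 − 0.815462) = 0.997679
Series ([0.997679] and E): 0.997679 × 0.918512 = 0.9164

0.9164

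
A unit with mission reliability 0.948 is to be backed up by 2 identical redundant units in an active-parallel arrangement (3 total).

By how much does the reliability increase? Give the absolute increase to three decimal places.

R_before = 0.948
R_after = 1 − (1 − 0.948)^3 = 1.000
ΔR = 1.000 − 0.948 = 0.052

0.052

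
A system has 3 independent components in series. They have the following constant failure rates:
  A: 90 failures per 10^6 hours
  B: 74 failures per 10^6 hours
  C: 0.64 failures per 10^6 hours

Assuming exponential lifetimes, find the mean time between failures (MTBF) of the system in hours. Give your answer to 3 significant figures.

Series of exponential components: λ_sys = Σ λ_i
λ_sys = 0.000090 + 0.000074 + 0.00000064 = 1.6464e-04 /h
MTBF = 1 / λ_sys = 6070 h

6070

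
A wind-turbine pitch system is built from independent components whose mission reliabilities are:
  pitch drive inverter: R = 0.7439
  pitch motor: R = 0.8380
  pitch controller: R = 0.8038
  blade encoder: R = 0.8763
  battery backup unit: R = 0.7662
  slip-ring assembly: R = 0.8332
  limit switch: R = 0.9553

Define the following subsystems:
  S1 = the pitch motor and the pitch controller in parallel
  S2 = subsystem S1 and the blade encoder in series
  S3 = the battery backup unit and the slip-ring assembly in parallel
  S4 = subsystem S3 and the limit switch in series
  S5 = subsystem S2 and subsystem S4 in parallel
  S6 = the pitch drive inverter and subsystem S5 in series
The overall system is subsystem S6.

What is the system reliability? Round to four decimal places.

0.7347

Parallel (pitch motor and pitch controller): 1 − (1 − 0.838000)(1 − 0.803800) = 0.968216
Series ([0.968216] and blade encoder): 0.968216 × 0.876300 = 0.848448
Parallel (battery backup unit and slip-ring assembly): 1 − (1 − 0.766200)(1 − 0.833200) = 0.961002
Series ([0.961002] and limit switch): 0.961002 × 0.955300 = 0.918045
Parallel ([0.848448] and [0.918045]): 1 − (1 − 0.848448)(1 − 0.918045) = 0.987580
Series (pitch drive inverter and [0.987580]): 0.743900 × 0.987580 = 0.7347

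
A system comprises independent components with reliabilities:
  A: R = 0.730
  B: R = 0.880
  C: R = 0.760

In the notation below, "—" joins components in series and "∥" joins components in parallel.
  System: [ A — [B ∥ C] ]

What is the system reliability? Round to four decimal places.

Parallel (B and C): 1 − (1 − 0.880000)(1 − 0.760000) = 0.971200
Series (A and [0.971200]): 0.730000 × 0.971200 = 0.7090

0.7090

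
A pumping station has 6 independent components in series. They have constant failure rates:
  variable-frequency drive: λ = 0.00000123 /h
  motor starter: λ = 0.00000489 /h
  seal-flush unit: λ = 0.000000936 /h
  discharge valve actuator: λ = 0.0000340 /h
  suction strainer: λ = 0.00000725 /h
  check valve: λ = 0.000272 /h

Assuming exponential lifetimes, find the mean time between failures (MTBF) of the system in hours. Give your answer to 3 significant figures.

3120

Series of exponential components: λ_sys = Σ λ_i
λ_sys = 0.00000123 + 0.00000489 + 0.000000936 + 0.0000340 + 0.00000725 + 0.000272 = 3.2031e-04 /h
MTBF = 1 / λ_sys = 3120 h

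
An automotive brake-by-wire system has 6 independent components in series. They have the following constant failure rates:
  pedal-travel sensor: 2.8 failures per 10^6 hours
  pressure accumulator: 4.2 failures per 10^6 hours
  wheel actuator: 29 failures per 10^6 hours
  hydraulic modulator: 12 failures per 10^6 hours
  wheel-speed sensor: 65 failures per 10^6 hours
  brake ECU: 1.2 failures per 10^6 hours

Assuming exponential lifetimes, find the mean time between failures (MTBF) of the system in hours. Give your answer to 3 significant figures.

8760

Series of exponential components: λ_sys = Σ λ_i
λ_sys = 0.0000028 + 0.0000042 + 0.000029 + 0.000012 + 0.000065 + 0.0000012 = 1.1420e-04 /h
MTBF = 1 / λ_sys = 8760 h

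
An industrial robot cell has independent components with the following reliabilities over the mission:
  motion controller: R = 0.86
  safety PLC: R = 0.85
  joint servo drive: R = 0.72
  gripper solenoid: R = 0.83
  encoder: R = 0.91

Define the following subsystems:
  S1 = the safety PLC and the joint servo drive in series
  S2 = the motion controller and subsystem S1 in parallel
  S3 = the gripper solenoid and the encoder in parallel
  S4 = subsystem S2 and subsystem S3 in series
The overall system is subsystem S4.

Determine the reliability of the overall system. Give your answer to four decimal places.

Series (safety PLC and joint servo drive): 0.850000 × 0.720000 = 0.612000
Parallel (motion controller and [0.612000]): 1 − (1 − 0.860000)(1 − 0.612000) = 0.945680
Parallel (gripper solenoid and encoder): 1 − (1 − 0.830000)(1 − 0.910000) = 0.984700
Series ([0.945680] and [0.984700]): 0.945680 × 0.984700 = 0.9312

0.9312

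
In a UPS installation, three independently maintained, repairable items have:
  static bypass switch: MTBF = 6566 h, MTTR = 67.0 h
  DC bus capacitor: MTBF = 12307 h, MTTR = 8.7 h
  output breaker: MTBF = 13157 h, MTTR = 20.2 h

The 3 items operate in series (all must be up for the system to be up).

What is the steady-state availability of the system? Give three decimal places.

A(static bypass switch) = MTBF/(MTBF+MTTR) = 6566/(6566+67.0) = 0.989899
A(DC bus capacitor) = MTBF/(MTBF+MTTR) = 12307/(12307+8.7) = 0.999294
A(output breaker) = MTBF/(MTBF+MTTR) = 13157/(13157+20.2) = 0.998467
Series availability: 0.989899 × 0.999294 × 0.998467 = 0.988

0.988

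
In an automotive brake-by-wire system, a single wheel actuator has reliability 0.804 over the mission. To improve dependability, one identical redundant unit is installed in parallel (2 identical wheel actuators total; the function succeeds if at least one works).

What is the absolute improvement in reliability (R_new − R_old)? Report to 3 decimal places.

0.158

R_before = 0.804
R_after = 1 − (1 − 0.804)^2 = 0.962
ΔR = 0.962 − 0.804 = 0.158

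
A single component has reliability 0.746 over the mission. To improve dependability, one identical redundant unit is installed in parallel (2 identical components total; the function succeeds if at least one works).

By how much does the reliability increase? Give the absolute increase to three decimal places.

0.189

R_before = 0.746
R_after = 1 − (1 − 0.746)^2 = 0.935
ΔR = 0.935 − 0.746 = 0.189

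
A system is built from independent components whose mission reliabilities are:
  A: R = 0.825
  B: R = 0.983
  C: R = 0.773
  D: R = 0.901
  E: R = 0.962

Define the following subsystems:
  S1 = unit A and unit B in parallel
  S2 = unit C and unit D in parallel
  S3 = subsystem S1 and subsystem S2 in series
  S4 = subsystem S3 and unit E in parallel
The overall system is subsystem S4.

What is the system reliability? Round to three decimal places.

Parallel (A and B): 1 − (1 − 0.82500)(1 − 0.98300) = 0.99703
Parallel (C and D): 1 − (1 − 0.77300)(1 − 0.90100) = 0.97753
Series ([0.99703] and [0.97753]): 0.99703 × 0.97753 = 0.97463
Parallel ([0.97463] and E): 1 − (1 − 0.97463)(1 − 0.96200) = 0.999

0.999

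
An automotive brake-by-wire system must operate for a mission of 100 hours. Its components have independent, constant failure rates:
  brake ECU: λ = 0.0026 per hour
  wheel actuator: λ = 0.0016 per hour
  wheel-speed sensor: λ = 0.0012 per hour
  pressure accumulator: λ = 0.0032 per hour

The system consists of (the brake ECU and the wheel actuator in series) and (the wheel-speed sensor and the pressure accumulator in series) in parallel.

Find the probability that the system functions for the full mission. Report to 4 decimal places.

R(brake ECU) = exp(−0.0026 × 100) = 0.771052
R(wheel actuator) = exp(−0.0016 × 100) = 0.852144
R(wheel-speed sensor) = exp(−0.0012 × 100) = 0.886920
R(pressure accumulator) = exp(−0.0032 × 100) = 0.726149
Series (brake ECU and wheel actuator): 0.771052 × 0.852144 = 0.657047
Series (wheel-speed sensor and pressure accumulator): 0.886920 × 0.726149 = 0.644036
Parallel ([0.657047] and [0.644036]): 1 − (1 − 0.657047)(1 − 0.644036) = 0.8779

0.8779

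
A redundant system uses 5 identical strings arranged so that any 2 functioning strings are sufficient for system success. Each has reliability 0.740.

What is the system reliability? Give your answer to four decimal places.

R = Σ_{i=2}^{5} C(5,i) p^i (1−p)^{5−i} with p = 0.740
C(5,2)·0.740^2·0.260^3 = 0.096246
C(5,3)·0.740^3·0.260^2 = 0.273931
C(5,4)·0.740^4·0.260^1 = 0.389825
C(5,5)·0.740^5·0.260^0 = 0.221901
Sum = 0.9819

0.9819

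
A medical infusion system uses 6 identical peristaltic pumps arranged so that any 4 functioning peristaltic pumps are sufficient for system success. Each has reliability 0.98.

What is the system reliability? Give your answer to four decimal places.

0.9998

R = Σ_{i=4}^{6} C(6,i) p^i (1−p)^{6−i} with p = 0.98
C(6,4)·0.98^4·0.02^2 = 0.005534
C(6,5)·0.98^5·0.02^1 = 0.108470
C(6,6)·0.98^6·0.02^0 = 0.885842
Sum = 0.9998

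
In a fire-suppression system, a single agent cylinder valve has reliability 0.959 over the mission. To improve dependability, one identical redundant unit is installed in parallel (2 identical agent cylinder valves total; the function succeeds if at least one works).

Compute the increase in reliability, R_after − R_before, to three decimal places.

R_before = 0.959
R_after = 1 − (1 − 0.959)^2 = 0.998
ΔR = 0.998 − 0.959 = 0.039

0.039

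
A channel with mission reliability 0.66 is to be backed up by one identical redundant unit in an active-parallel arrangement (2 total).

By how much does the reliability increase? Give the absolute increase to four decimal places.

0.2244

R_before = 0.66
R_after = 1 − (1 − 0.66)^2 = 0.8844
ΔR = 0.8844 − 0.66 = 0.2244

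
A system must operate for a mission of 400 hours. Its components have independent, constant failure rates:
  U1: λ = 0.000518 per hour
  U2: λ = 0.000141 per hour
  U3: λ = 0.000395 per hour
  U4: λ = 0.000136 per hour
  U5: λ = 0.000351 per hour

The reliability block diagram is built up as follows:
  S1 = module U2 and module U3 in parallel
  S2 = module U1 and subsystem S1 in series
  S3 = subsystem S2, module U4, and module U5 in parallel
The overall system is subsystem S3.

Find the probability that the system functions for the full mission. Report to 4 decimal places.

0.9987

R(U1) = exp(−0.000518 × 400) = 0.812857
R(U2) = exp(−0.000141 × 400) = 0.945161
R(U3) = exp(−0.000395 × 400) = 0.853850
R(U4) = exp(−0.000136 × 400) = 0.947053
R(U5) = exp(−0.000351 × 400) = 0.869011
Parallel (U2 and U3): 1 − (1 − 0.945161)(1 − 0.853850) = 0.991985
Series (U1 and [0.991985]): 0.812857 × 0.991985 = 0.806342
Parallel ([0.806342], U4, and U5): 1 − (1 − 0.806342)(1 − 0.947053)(1 − 0.869011) = 0.9987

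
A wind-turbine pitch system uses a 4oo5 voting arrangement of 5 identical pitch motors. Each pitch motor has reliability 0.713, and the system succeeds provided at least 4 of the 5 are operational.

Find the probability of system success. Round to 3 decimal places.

0.555

R = Σ_{i=4}^{5} C(5,i) p^i (1−p)^{5−i} with p = 0.713
C(5,4)·0.713^4·0.287^1 = 0.37086
C(5,5)·0.713^5·0.287^0 = 0.18427
Sum = 0.555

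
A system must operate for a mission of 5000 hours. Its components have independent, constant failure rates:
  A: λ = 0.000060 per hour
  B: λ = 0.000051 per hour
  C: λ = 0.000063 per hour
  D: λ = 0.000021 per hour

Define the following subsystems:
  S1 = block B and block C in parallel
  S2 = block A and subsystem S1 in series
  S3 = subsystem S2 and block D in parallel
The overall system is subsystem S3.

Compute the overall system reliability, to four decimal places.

0.9697

R(A) = exp(−0.000060 × 5000) = 0.740818
R(B) = exp(−0.000051 × 5000) = 0.774916
R(C) = exp(−0.000063 × 5000) = 0.729789
R(D) = exp(−0.000021 × 5000) = 0.900325
Parallel (B and C): 1 − (1 − 0.774916)(1 − 0.729789) = 0.939180
Series (A and [0.939180]): 0.740818 × 0.939180 = 0.695761
Parallel ([0.695761] and D): 1 − (1 − 0.695761)(1 − 0.900325) = 0.9697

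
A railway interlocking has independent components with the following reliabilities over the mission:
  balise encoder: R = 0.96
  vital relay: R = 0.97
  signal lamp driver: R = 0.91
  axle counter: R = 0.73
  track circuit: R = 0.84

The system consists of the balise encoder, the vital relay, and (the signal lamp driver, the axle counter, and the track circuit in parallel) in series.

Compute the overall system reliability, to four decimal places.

Parallel (signal lamp driver, axle counter, and track circuit): 1 − (1 − 0.910000)(1 − 0.730000)(1 − 0.840000) = 0.996112
Series (balise encoder, vital relay, and [0.996112]): 0.960000 × 0.970000 × 0.996112 = 0.9276

0.9276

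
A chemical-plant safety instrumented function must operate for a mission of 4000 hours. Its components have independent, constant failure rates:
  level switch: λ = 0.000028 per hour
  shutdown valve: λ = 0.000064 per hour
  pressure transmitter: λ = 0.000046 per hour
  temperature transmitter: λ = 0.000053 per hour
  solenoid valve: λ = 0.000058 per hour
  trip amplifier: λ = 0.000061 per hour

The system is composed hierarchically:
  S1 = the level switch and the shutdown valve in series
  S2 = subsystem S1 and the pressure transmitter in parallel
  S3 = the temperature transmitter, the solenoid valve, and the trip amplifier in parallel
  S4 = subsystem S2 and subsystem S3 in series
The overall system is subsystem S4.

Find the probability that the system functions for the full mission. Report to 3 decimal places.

0.940

R(level switch) = exp(−0.000028 × 4000) = 0.89404
R(shutdown valve) = exp(−0.000064 × 4000) = 0.77414
R(pressure transmitter) = exp(−0.000046 × 4000) = 0.83194
R(temperature transmitter) = exp(−0.000053 × 4000) = 0.80896
R(solenoid valve) = exp(−0.000058 × 4000) = 0.79295
R(trip amplifier) = exp(−0.000061 × 4000) = 0.78349
Series (level switch and shutdown valve): 0.89404 × 0.77414 = 0.69211
Parallel ([0.69211] and pressure transmitter): 1 − (1 − 0.69211)(1 − 0.83194) = 0.94826
Parallel (temperature transmitter, solenoid valve, and trip amplifier): 1 − (1 − 0.80896)(1 − 0.79295)(1 − 0.78349) = 0.99144
Series ([0.94826] and [0.99144]): 0.94826 × 0.99144 = 0.940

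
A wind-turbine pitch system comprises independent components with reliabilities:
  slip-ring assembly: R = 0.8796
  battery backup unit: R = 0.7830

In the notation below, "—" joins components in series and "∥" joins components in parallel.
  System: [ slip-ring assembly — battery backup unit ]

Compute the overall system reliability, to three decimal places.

Series (slip-ring assembly and battery backup unit): 0.87960 × 0.78300 = 0.689

0.689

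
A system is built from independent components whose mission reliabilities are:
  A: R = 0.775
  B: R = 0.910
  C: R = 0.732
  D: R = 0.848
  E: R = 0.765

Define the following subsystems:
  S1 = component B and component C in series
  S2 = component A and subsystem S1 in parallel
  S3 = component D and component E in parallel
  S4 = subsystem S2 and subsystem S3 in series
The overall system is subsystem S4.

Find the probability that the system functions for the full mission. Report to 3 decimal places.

0.892

Series (B and C): 0.91000 × 0.73200 = 0.66612
Parallel (A and [0.66612]): 1 − (1 − 0.77500)(1 − 0.66612) = 0.92488
Parallel (D and E): 1 − (1 − 0.84800)(1 − 0.76500) = 0.96428
Series ([0.92488] and [0.96428]): 0.92488 × 0.96428 = 0.892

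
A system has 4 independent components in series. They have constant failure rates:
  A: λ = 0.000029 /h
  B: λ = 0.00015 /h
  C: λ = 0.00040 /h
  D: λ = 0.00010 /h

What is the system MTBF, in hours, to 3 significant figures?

Series of exponential components: λ_sys = Σ λ_i
λ_sys = 0.000029 + 0.00015 + 0.00040 + 0.00010 = 6.7900e-04 /h
MTBF = 1 / λ_sys = 1470 h

1470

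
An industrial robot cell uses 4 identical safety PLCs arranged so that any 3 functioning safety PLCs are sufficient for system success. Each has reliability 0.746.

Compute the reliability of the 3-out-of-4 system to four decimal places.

R = Σ_{i=3}^{4} C(4,i) p^i (1−p)^{4−i} with p = 0.746
C(4,3)·0.746^3·0.254^1 = 0.421804
C(4,4)·0.746^4·0.254^0 = 0.309710
Sum = 0.7315

0.7315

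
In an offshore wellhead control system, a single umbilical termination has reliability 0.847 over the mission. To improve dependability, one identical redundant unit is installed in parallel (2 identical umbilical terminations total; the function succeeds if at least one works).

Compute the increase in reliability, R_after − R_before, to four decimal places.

R_before = 0.847
R_after = 1 − (1 − 0.847)^2 = 0.9766
ΔR = 0.9766 − 0.847 = 0.1296

0.1296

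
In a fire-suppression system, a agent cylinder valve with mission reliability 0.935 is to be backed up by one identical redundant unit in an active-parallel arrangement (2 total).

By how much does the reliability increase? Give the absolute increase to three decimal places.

R_before = 0.935
R_after = 1 − (1 − 0.935)^2 = 0.996
ΔR = 0.996 − 0.935 = 0.061

0.061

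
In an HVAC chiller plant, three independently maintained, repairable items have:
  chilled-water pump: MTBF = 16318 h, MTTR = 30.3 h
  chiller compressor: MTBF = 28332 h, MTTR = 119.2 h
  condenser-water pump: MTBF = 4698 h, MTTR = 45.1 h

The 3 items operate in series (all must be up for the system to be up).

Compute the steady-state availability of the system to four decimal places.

0.9845

A(chilled-water pump) = MTBF/(MTBF+MTTR) = 16318/(16318+30.3) = 0.998147
A(chiller compressor) = MTBF/(MTBF+MTTR) = 28332/(28332+119.2) = 0.995810
A(condenser-water pump) = MTBF/(MTBF+MTTR) = 4698/(4698+45.1) = 0.990491
Series availability: 0.998147 × 0.995810 × 0.990491 = 0.9845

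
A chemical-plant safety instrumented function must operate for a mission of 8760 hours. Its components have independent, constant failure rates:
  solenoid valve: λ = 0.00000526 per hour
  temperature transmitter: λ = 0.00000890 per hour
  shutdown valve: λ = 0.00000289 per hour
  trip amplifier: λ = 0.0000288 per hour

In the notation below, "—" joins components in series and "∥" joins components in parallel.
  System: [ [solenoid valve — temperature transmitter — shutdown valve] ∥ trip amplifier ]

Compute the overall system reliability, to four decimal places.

0.9691

R(solenoid valve) = exp(−0.00000526 × 8760) = 0.954968
R(temperature transmitter) = exp(−0.00000890 × 8760) = 0.924998
R(shutdown valve) = exp(−0.00000289 × 8760) = 0.975001
R(trip amplifier) = exp(−0.0000288 × 8760) = 0.777021
Series (solenoid valve, temperature transmitter, and shutdown valve): 0.954968 × 0.924998 × 0.975001 = 0.861261
Parallel ([0.861261] and trip amplifier): 1 − (1 − 0.861261)(1 − 0.777021) = 0.9691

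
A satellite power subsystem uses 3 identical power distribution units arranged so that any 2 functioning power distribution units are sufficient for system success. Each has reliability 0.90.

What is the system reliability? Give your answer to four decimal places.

R = Σ_{i=2}^{3} C(3,i) p^i (1−p)^{3−i} with p = 0.90
C(3,2)·0.90^2·0.10^1 = 0.243000
C(3,3)·0.90^3·0.10^0 = 0.729000
Sum = 0.9720

0.9720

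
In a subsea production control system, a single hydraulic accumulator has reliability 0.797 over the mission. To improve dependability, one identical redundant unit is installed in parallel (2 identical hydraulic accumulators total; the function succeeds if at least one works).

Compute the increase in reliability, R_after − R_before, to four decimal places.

R_before = 0.797
R_after = 1 − (1 − 0.797)^2 = 0.9588
ΔR = 0.9588 − 0.797 = 0.1618

0.1618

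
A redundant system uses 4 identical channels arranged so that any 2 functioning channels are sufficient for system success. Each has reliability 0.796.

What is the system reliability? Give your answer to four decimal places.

R = Σ_{i=2}^{4} C(4,i) p^i (1−p)^{4−i} with p = 0.796
C(4,2)·0.796^2·0.204^2 = 0.158211
C(4,3)·0.796^3·0.204^1 = 0.411556
C(4,4)·0.796^4·0.204^0 = 0.401469
Sum = 0.9712

0.9712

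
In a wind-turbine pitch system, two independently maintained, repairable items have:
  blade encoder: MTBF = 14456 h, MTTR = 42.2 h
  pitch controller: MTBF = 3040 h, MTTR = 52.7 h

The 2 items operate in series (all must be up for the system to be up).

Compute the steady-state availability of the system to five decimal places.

0.98010

A(blade encoder) = MTBF/(MTBF+MTTR) = 14456/(14456+42.2) = 0.997089
A(pitch controller) = MTBF/(MTBF+MTTR) = 3040/(3040+52.7) = 0.982960
Series availability: 0.997089 × 0.982960 = 0.98010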